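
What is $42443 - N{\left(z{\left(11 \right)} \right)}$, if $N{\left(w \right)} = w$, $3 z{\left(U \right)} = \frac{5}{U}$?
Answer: $\frac{1400614}{33} \approx 42443.0$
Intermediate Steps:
$z{\left(U \right)} = \frac{5}{3 U}$ ($z{\left(U \right)} = \frac{5 \frac{1}{U}}{3} = \frac{5}{3 U}$)
$42443 - N{\left(z{\left(11 \right)} \right)} = 42443 - \frac{5}{3 \cdot 11} = 42443 - \frac{5}{3} \cdot \frac{1}{11} = 42443 - \frac{5}{33} = \frac{1400614}{33}$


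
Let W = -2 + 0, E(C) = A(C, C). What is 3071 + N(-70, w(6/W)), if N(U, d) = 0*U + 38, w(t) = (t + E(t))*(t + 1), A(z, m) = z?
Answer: 3109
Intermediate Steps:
E(C) = C
W = -2
w(t) = 2*t*(1 + t) (w(t) = (t + t)*(t + 1) = (2*t)*(1 + t) = 2*t*(1 + t))
N(U, d) = 38 (N(U, d) = 0 + 38 = 38)
3071 + N(-70, w(6/W)) = 3071 + 38 = 3109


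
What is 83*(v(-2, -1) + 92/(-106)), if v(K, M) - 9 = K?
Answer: 26975/53 ≈ 508.96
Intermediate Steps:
v(K, M) = 9 + K
83*(v(-2, -1) + 92/(-106)) = 83*((9 - 2) + 92/(-106)) = 83*(7 + 92*(-1/106)) = 83*(7 - 46/53) = 83*(325/53) = 26975/53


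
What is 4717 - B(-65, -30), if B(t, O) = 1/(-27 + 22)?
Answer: 23586/5 ≈ 4717.2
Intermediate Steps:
B(t, O) = -⅕ (B(t, O) = 1/(-5) = -⅕)
4717 - B(-65, -30) = 4717 - 1*(-⅕) = 4717 + ⅕ = 23586/5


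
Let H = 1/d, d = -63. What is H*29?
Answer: -29/63 ≈ -0.46032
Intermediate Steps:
H = -1/63 (H = 1/(-63) = -1/63 ≈ -0.015873)
H*29 = -1/63*29 = -29/63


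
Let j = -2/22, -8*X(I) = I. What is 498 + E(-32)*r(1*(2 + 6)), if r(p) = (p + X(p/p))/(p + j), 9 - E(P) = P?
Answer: 125007/232 ≈ 538.82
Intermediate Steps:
E(P) = 9 - P
X(I) = -I/8
j = -1/11 (j = -2*1/22 = -1/11 ≈ -0.090909)
r(p) = (-1/8 + p)/(-1/11 + p) (r(p) = (p - p/(8*p))/(p - 1/11) = (p - 1/8*1)/(-1/11 + p) = (p - 1/8)/(-1/11 + p) = (-1/8 + p)/(-1/11 + p))
498 + E(-32)*r(1*(2 + 6)) = 498 + (9 - 1*(-32))*(11*(-1 + 8*(1*(2 + 6)))/(8*(-1 + 11*(1*(2 + 6))))) = 498 + (9 + 32)*(11*(-1 + 8*(1*8))/(8*(-1 + 11*(1*8)))) = 498 + 41*(11*(-1 + 8*8)/(8*(-1 + 11*8))) = 498 + 41*(11*(-1 + 64)/(8*(-1 + 88))) = 498 + 41*((11/8)*63/87) = 498 + 41*((11/8)*(1/87)*63) = 498 + 41*(231/232) = 498 + 9471/232 = 125007/232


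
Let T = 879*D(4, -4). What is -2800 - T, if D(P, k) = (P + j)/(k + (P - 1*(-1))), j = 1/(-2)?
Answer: -11753/2 ≈ -5876.5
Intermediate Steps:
j = -½ ≈ -0.50000
D(P, k) = (-½ + P)/(1 + P + k) (D(P, k) = (P - ½)/(k + (P - 1*(-1))) = (-½ + P)/(k + (P + 1)) = (-½ + P)/(k + (1 + P)) = (-½ + P)/(1 + P + k))
T = 6153/2 (T = 879*((-½ + 4)/(1 + 4 - 4)) = 879*((7/2)/1) = 879*(1*(7/2)) = 879*(7/2) = 6153/2 ≈ 3076.5)
-2800 - T = -2800 - 1*6153/2 = -2800 - 6153/2 = -11753/2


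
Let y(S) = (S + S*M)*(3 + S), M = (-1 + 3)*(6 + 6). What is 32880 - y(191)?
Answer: -893470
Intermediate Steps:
M = 24 (M = 2*12 = 24)
y(S) = 25*S*(3 + S) (y(S) = (S + S*24)*(3 + S) = (S + 24*S)*(3 + S) = (25*S)*(3 + S) = 25*S*(3 + S))
32880 - y(191) = 32880 - 25*191*(3 + 191) = 32880 - 25*191*194 = 32880 - 1*926350 = 32880 - 926350 = -893470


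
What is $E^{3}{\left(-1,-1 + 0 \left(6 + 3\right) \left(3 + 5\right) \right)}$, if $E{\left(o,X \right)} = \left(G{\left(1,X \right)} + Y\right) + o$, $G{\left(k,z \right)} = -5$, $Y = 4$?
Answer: $-8$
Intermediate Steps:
$E{\left(o,X \right)} = -1 + o$ ($E{\left(o,X \right)} = \left(-5 + 4\right) + o = -1 + o$)
$E^{3}{\left(-1,-1 + 0 \left(6 + 3\right) \left(3 + 5\right) \right)} = \left(-1 - 1\right)^{3} = \left(-2\right)^{3} = -8$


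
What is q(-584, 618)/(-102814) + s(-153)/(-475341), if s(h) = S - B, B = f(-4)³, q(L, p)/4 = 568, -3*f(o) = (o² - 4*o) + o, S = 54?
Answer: -15783097022/659768079249 ≈ -0.023922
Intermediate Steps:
f(o) = o - o²/3 (f(o) = -((o² - 4*o) + o)/3 = -(o² - 3*o)/3 = o - o²/3)
q(L, p) = 2272 (q(L, p) = 4*568 = 2272)
B = -21952/27 (B = ((⅓)*(-4)*(3 - 1*(-4)))³ = ((⅓)*(-4)*(3 + 4))³ = ((⅓)*(-4)*7)³ = (-28/3)³ = -21952/27 ≈ -813.04)
s(h) = 23410/27 (s(h) = 54 - 1*(-21952/27) = 54 + 21952/27 = 23410/27)
q(-584, 618)/(-102814) + s(-153)/(-475341) = 2272/(-102814) + (23410/27)/(-475341) = 2272*(-1/102814) + (23410/27)*(-1/475341) = -1136/51407 - 23410/12834207 = -15783097022/659768079249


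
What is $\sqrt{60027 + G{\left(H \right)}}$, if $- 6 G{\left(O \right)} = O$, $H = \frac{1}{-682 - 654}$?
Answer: $\frac{\sqrt{241069392933}}{2004} \approx 245.0$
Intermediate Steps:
$H = - \frac{1}{1336}$ ($H = \frac{1}{-1336} = - \frac{1}{1336} \approx -0.0007485$)
$G{\left(O \right)} = - \frac{O}{6}$
$\sqrt{60027 + G{\left(H \right)}} = \sqrt{60027 - - \frac{1}{8016}} = \sqrt{60027 + \frac{1}{8016}} = \sqrt{\frac{481176433}{8016}} = \frac{\sqrt{241069392933}}{2004}$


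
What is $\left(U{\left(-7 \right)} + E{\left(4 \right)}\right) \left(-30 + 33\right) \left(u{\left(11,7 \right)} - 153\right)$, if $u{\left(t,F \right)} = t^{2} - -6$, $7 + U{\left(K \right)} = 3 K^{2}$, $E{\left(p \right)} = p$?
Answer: $-11232$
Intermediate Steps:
$U{\left(K \right)} = -7 + 3 K^{2}$
$u{\left(t,F \right)} = 6 + t^{2}$ ($u{\left(t,F \right)} = t^{2} + 6 = 6 + t^{2}$)
$\left(U{\left(-7 \right)} + E{\left(4 \right)}\right) \left(-30 + 33\right) \left(u{\left(11,7 \right)} - 153\right) = \left(\left(-7 + 3 \left(-7\right)^{2}\right) + 4\right) \left(-30 + 33\right) \left(\left(6 + 11^{2}\right) - 153\right) = \left(\left(-7 + 3 \cdot 49\right) + 4\right) 3 \left(\left(6 + 121\right) - 153\right) = \left(\left(-7 + 147\right) + 4\right) 3 \left(127 - 153\right) = \left(140 + 4\right) 3 \left(-26\right) = 144 \cdot 3 \left(-26\right) = 432 \left(-26\right) = -11232$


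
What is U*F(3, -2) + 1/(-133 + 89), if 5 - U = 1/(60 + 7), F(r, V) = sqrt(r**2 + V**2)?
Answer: -1/44 + 334*sqrt(13)/67 ≈ 17.951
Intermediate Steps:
F(r, V) = sqrt(V**2 + r**2)
U = 334/67 (U = 5 - 1/(60 + 7) = 5 - 1/67 = 334/67 ≈ 4.9851)
U*F(3, -2) + 1/(-133 + 89) = 334*sqrt((-2)**2 + 3**2)/67 + 1/(-133 + 89) = 334*sqrt(4 + 9)/67 + 1/(-44) = 334*sqrt(13)/67 - 1/44 = -1/44 + 334*sqrt(13)/67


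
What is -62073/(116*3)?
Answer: -20691/116 ≈ -178.37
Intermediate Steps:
-62073/(116*3) = -62073/348 = -62073*1/348 = -20691/116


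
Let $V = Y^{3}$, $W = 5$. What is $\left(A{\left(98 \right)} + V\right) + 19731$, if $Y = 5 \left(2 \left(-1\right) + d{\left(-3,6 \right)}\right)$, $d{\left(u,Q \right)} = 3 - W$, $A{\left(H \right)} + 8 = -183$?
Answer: $11540$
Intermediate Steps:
$A{\left(H \right)} = -191$ ($A{\left(H \right)} = -8 - 183 = -191$)
$d{\left(u,Q \right)} = -2$ ($d{\left(u,Q \right)} = 3 - 5 = -2$)
$Y = -20$ ($Y = 5 \left(2 \left(-1\right) - 2\right) = 5 \left(-2 - 2\right) = 5 \left(-4\right) = -20$)
$V = -8000$ ($V = \left(-20\right)^{3} = -8000$)
$\left(A{\left(98 \right)} + V\right) + 19731 = \left(-191 - 8000\right) + 19731 = -8191 + 19731 = 11540$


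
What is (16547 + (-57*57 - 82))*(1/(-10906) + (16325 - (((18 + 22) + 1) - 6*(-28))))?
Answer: 165918473680/779 ≈ 2.1299e+8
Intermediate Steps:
(16547 + (-57*57 - 82))*(1/(-10906) + (16325 - (((18 + 22) + 1) - 6*(-28)))) = (16547 + (-3249 - 82))*(-1/10906 + (16325 - ((40 + 1) + 168))) = (16547 - 3331)*(-1/10906 + (16325 - (41 + 168))) = 13216*(-1/10906 + (16325 - 1*209)) = 13216*(-1/10906 + (16325 - 209)) = 13216*(-1/10906 + 16116) = 13216*(175761095/10906) = 165918473680/779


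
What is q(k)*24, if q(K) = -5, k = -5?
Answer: -120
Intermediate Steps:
q(k)*24 = -5*24 = -120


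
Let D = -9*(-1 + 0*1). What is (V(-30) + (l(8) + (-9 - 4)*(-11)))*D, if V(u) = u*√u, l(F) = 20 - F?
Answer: 1395 - 270*I*√30 ≈ 1395.0 - 1478.9*I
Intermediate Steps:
V(u) = u^(3/2)
D = 9 (D = -9*(-1 + 0) = -9*(-1) = 9)
(V(-30) + (l(8) + (-9 - 4)*(-11)))*D = ((-30)^(3/2) + ((20 - 1*8) + (-9 - 4)*(-11)))*9 = (-30*I*√30 + ((20 - 8) - 13*(-11)))*9 = (-30*I*√30 + (12 + 143))*9 = (-30*I*√30 + 155)*9 = (155 - 30*I*√30)*9 = 1395 - 270*I*√30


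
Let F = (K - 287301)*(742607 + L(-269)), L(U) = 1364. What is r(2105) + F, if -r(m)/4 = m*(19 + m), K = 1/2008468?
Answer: -429333125052356297/2008468 ≈ -2.1376e+11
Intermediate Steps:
K = 1/2008468 ≈ 4.9789e-7
r(m) = -4*m*(19 + m)
F = -429297205449966857/2008468 (F = (1/2008468 - 287301)*(742607 + 1364) = -577034864867/2008468*743971 = -429297205449966857/2008468 ≈ -2.1374e+11)
r(2105) + F = -4*2105*(19 + 2105) - 429297205449966857/2008468 = -4*2105*2124 - 429297205449966857/2008468 = -17884080 - 429297205449966857/2008468 = -429333125052356297/2008468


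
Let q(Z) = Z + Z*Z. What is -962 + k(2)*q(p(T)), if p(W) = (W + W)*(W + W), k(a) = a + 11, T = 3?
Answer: 16354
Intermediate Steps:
k(a) = 11 + a
p(W) = 4*W**2 (p(W) = (2*W)*(2*W) = 4*W**2)
q(Z) = Z + Z**2
-962 + k(2)*q(p(T)) = -962 + (11 + 2)*((4*3**2)*(1 + 4*3**2)) = -962 + 13*((4*9)*(1 + 4*9)) = -962 + 13*(36*(1 + 36)) = -962 + 13*(36*37) = -962 + 13*1332 = -962 + 17316 = 16354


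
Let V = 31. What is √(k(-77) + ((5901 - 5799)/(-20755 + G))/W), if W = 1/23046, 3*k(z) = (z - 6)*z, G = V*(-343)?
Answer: √1139082086478/23541 ≈ 45.337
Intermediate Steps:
G = -10633 (G = 31*(-343) = -10633)
k(z) = z*(-6 + z)/3 (k(z) = ((z - 6)*z)/3 = ((-6 + z)*z)/3 = (z*(-6 + z))/3 = z*(-6 + z)/3)
W = 1/23046 ≈ 4.3391e-5
√(k(-77) + ((5901 - 5799)/(-20755 + G))/W) = √((⅓)*(-77)*(-6 - 77) + ((5901 - 5799)/(-20755 - 10633))/(1/23046)) = √((⅓)*(-77)*(-83) + (102/(-31388))*23046) = √(6391/3 + (102*(-1/31388))*23046) = √(6391/3 - 51/15694*23046) = √(6391/3 - 587673/7847) = √(48387158/23541) = √1139082086478/23541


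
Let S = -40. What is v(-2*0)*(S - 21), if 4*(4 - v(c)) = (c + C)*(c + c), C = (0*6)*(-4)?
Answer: -244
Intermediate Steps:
C = 0 (C = 0*(-4) = 0)
v(c) = 4 - c**2/2 (v(c) = 4 - (c + 0)*(c + c)/4 = 4 - c*2*c/4 = 4 - c**2/2)
v(-2*0)*(S - 21) = (4 - (-2*0)**2/2)*(-40 - 21) = (4 - 1/2*0**2)*(-61) = (4 - 1/2*0)*(-61) = (4 + 0)*(-61) = 4*(-61) = -244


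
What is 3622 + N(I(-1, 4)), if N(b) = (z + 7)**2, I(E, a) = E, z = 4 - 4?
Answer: 3671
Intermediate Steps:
z = 0
N(b) = 49 (N(b) = (0 + 7)**2 = 7**2 = 49)
3622 + N(I(-1, 4)) = 3622 + 49 = 3671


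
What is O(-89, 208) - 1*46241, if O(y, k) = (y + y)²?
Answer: -14557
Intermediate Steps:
O(y, k) = 4*y² (O(y, k) = (2*y)² = 4*y²)
O(-89, 208) - 1*46241 = 4*(-89)² - 1*46241 = 4*7921 - 46241 = 31684 - 46241 = -14557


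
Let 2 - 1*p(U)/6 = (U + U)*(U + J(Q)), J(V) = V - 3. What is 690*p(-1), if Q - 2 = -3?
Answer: -33120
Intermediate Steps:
Q = -1 (Q = 2 - 3 = -1)
J(V) = -3 + V
p(U) = 12 - 12*U*(-4 + U) (p(U) = 12 - 6*(U + U)*(U + (-3 - 1)) = 12 - 6*2*U*(U - 4) = 12 - 6*2*U*(-4 + U) = 12 - 12*U*(-4 + U))
690*p(-1) = 690*(12 - 12*(-1)² + 48*(-1)) = 690*(12 - 12*1 - 48) = 690*(12 - 12 - 48) = 690*(-48) = -33120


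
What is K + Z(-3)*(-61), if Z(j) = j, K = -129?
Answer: 54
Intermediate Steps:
K + Z(-3)*(-61) = -129 - 3*(-61) = -129 + 183 = 54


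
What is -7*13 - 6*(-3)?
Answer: -73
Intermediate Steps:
-7*13 - 6*(-3) = -91 + 18 = -73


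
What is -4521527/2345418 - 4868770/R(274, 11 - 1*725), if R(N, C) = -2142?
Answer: 633867538057/279104742 ≈ 2271.1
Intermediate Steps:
-4521527/2345418 - 4868770/R(274, 11 - 1*725) = -4521527/2345418 - 4868770/(-2142) = -4521527*1/2345418 - 4868770*(-1/2142) = -4521527/2345418 + 2434385/1071 = 633867538057/279104742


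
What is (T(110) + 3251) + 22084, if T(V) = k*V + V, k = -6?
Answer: 24785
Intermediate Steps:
T(V) = -5*V (T(V) = -6*V + V = -5*V)
(T(110) + 3251) + 22084 = (-5*110 + 3251) + 22084 = (-550 + 3251) + 22084 = 2701 + 22084 = 24785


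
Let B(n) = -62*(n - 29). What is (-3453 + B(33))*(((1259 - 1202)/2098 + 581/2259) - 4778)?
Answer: 83803295550995/4739382 ≈ 1.7682e+7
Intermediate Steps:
B(n) = 1798 - 62*n (B(n) = -62*(-29 + n) = 1798 - 62*n)
(-3453 + B(33))*(((1259 - 1202)/2098 + 581/2259) - 4778) = (-3453 + (1798 - 62*33))*(((1259 - 1202)/2098 + 581/2259) - 4778) = (-3453 + (1798 - 2046))*((57*(1/2098) + 581*(1/2259)) - 4778) = (-3453 - 248)*((57/2098 + 581/2259) - 4778) = -3701*(1347701/4739382 - 4778) = -3701*(-22643419495/4739382) = 83803295550995/4739382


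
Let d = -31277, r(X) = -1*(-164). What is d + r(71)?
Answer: -31113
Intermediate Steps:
r(X) = 164
d + r(71) = -31277 + 164 = -31113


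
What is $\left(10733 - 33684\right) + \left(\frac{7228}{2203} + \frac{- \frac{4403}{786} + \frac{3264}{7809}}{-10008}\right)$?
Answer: $- \frac{1035137451550347077}{45108512703792} \approx -22948.0$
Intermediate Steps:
$\left(10733 - 33684\right) + \left(\frac{7228}{2203} + \frac{- \frac{4403}{786} + \frac{3264}{7809}}{-10008}\right) = -22951 + \left(7228 \cdot \frac{1}{2203} + \left(\left(-4403\right) \frac{1}{786} + 3264 \cdot \frac{1}{7809}\right) \left(- \frac{1}{10008}\right)\right) = -22951 + \left(\frac{7228}{2203} + \left(- \frac{4403}{786} + \frac{1088}{2603}\right) \left(- \frac{1}{10008}\right)\right) = -22951 + \left(\frac{7228}{2203} - - \frac{10605841}{20475947664}\right) = -22951 + \left(\frac{7228}{2203} + \frac{10605841}{20475947664}\right) = -22951 + \frac{148023514383115}{45108512703792} = - \frac{1035137451550347077}{45108512703792}$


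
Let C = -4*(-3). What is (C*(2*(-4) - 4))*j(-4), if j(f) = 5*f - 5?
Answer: 3600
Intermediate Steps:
C = 12
j(f) = -5 + 5*f
(C*(2*(-4) - 4))*j(-4) = (12*(2*(-4) - 4))*(-5 + 5*(-4)) = (12*(-8 - 4))*(-5 - 20) = (12*(-12))*(-25) = -144*(-25) = 3600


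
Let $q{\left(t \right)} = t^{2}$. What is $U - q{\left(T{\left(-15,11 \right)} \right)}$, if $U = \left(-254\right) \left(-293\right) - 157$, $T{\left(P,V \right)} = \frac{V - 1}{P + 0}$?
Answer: $\frac{668381}{9} \approx 74265.0$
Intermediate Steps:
$T{\left(P,V \right)} = \frac{-1 + V}{P}$
$U = 74265$ ($U = 74422 - 157 = 74265$)
$U - q{\left(T{\left(-15,11 \right)} \right)} = 74265 - \left(\frac{-1 + 11}{-15}\right)^{2} = 74265 - \left(\left(- \frac{1}{15}\right) 10\right)^{2} = 74265 - \left(- \frac{2}{3}\right)^{2} = 74265 - \frac{4}{9} = \frac{668381}{9}$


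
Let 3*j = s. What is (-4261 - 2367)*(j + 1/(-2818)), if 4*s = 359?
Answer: -838152025/4227 ≈ -1.9829e+5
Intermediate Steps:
s = 359/4 (s = (1/4)*359 = 359/4 ≈ 89.750)
j = 359/12 (j = (1/3)*(359/4) = 359/12 ≈ 29.917)
(-4261 - 2367)*(j + 1/(-2818)) = (-4261 - 2367)*(359/12 + 1/(-2818)) = -6628*(359/12 - 1/2818) = -6628*505825/16908 = -838152025/4227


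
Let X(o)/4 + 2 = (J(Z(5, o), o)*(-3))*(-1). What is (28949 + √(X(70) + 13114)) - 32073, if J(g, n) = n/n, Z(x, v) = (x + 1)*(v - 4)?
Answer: -3124 + √13118 ≈ -3009.5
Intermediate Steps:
Z(x, v) = (1 + x)*(-4 + v)
J(g, n) = 1
X(o) = 4 (X(o) = -8 + 4*((1*(-3))*(-1)) = -8 + 4*(-3*(-1)) = -8 + 4*3 = -8 + 12 = 4)
(28949 + √(X(70) + 13114)) - 32073 = (28949 + √(4 + 13114)) - 32073 = (28949 + √13118) - 32073 = -3124 + √13118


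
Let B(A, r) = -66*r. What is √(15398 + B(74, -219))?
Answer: 2*√7463 ≈ 172.78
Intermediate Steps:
√(15398 + B(74, -219)) = √(15398 - 66*(-219)) = √(15398 + 14454) = √29852 = 2*√7463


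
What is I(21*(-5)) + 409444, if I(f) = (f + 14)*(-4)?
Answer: 409808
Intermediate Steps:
I(f) = -56 - 4*f (I(f) = (14 + f)*(-4) = -56 - 4*f)
I(21*(-5)) + 409444 = (-56 - 84*(-5)) + 409444 = (-56 - 4*(-105)) + 409444 = (-56 + 420) + 409444 = 364 + 409444 = 409808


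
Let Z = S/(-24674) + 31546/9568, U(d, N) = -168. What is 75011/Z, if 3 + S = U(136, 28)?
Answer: 340551140176/15000041 ≈ 22703.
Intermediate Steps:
S = -171 (S = -3 - 168 = -171)
Z = 15000041/4540016 (Z = -171/(-24674) + 31546/9568 = -171*(-1/24674) + 31546*(1/9568) = 171/24674 + 15773/4784 = 15000041/4540016 ≈ 3.3040)
75011/Z = 75011/(15000041/4540016) = 75011*(4540016/15000041) = 340551140176/15000041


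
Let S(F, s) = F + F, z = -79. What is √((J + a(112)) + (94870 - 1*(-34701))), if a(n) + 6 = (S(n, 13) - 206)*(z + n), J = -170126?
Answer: I*√39967 ≈ 199.92*I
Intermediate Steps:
S(F, s) = 2*F
a(n) = -6 + (-206 + 2*n)*(-79 + n) (a(n) = -6 + (2*n - 206)*(-79 + n) = -6 + (-206 + 2*n)*(-79 + n))
√((J + a(112)) + (94870 - 1*(-34701))) = √((-170126 + (16268 - 364*112 + 2*112²)) + (94870 - 1*(-34701))) = √((-170126 + (16268 - 40768 + 2*12544)) + (94870 + 34701)) = √((-170126 + (16268 - 40768 + 25088)) + 129571) = √((-170126 + 588) + 129571) = √(-169538 + 129571) = √(-39967) = I*√39967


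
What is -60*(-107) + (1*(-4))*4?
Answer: 6404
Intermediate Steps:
-60*(-107) + (1*(-4))*4 = 6420 - 4*4 = 6420 - 16 = 6404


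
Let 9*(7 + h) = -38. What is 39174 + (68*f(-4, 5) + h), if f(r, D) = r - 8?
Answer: 345121/9 ≈ 38347.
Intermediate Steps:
h = -101/9 (h = -7 + (⅑)*(-38) = -7 - 38/9 = -101/9 ≈ -11.222)
f(r, D) = -8 + r
39174 + (68*f(-4, 5) + h) = 39174 + (68*(-8 - 4) - 101/9) = 39174 + (68*(-12) - 101/9) = 39174 + (-816 - 101/9) = 39174 - 7445/9 = 345121/9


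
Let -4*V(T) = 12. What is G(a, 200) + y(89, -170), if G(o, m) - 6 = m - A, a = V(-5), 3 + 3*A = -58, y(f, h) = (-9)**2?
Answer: 922/3 ≈ 307.33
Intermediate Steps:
y(f, h) = 81
V(T) = -3 (V(T) = -1/4*12 = -3)
A = -61/3 (A = -1 + (1/3)*(-58) = -1 - 58/3 = -61/3 ≈ -20.333)
a = -3
G(o, m) = 79/3 + m (G(o, m) = 6 + (m - 1*(-61/3)) = 6 + (m + 61/3) = 6 + (61/3 + m) = 79/3 + m)
G(a, 200) + y(89, -170) = (79/3 + 200) + 81 = 679/3 + 81 = 922/3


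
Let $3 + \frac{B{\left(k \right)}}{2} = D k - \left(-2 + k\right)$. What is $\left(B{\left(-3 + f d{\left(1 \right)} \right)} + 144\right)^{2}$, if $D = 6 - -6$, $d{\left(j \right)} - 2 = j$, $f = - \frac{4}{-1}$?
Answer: $115600$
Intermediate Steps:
$f = 4$ ($f = \left(-4\right) \left(-1\right) = 4$)
$d{\left(j \right)} = 2 + j$
$D = 12$ ($D = 6 + 6 = 12$)
$B{\left(k \right)} = -2 + 22 k$ ($B{\left(k \right)} = -6 + 2 \left(12 k - \left(-2 + k\right)\right) = -6 + 2 \left(2 + 11 k\right) = -6 + \left(4 + 22 k\right) = -2 + 22 k$)
$\left(B{\left(-3 + f d{\left(1 \right)} \right)} + 144\right)^{2} = \left(\left(-2 + 22 \left(-3 + 4 \left(2 + 1\right)\right)\right) + 144\right)^{2} = \left(\left(-2 + 22 \left(-3 + 4 \cdot 3\right)\right) + 144\right)^{2} = \left(\left(-2 + 22 \left(-3 + 12\right)\right) + 144\right)^{2} = \left(\left(-2 + 22 \cdot 9\right) + 144\right)^{2} = \left(\left(-2 + 198\right) + 144\right)^{2} = \left(196 + 144\right)^{2} = 340^{2} = 115600$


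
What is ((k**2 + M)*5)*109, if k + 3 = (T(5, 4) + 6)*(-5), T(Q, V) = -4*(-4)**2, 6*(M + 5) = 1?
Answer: 269330825/6 ≈ 4.4888e+7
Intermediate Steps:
M = -29/6 (M = -5 + (1/6)*1 = -5 + 1/6 = -29/6 ≈ -4.8333)
T(Q, V) = -64 (T(Q, V) = -4*16 = -64)
k = 287 (k = -3 + (-64 + 6)*(-5) = -3 - 58*(-5) = -3 + 290 = 287)
((k**2 + M)*5)*109 = ((287**2 - 29/6)*5)*109 = ((82369 - 29/6)*5)*109 = ((494185/6)*5)*109 = (2470925/6)*109 = 269330825/6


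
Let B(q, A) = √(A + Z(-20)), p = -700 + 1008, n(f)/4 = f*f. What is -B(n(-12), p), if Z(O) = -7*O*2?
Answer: -14*√3 ≈ -24.249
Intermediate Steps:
n(f) = 4*f² (n(f) = 4*(f*f) = 4*f²)
Z(O) = -14*O
p = 308
B(q, A) = √(280 + A) (B(q, A) = √(A - 14*(-20)) = √(A + 280) = √(280 + A))
-B(n(-12), p) = -√(280 + 308) = -√588 = -14*√3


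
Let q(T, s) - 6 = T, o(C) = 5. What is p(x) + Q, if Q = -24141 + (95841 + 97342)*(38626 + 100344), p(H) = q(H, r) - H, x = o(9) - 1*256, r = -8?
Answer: 26846617375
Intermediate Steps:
q(T, s) = 6 + T
x = -251 (x = 5 - 1*256 = 5 - 256 = -251)
p(H) = 6 (p(H) = (6 + H) - H = 6)
Q = 26846617369 (Q = -24141 + 193183*138970 = -24141 + 26846641510 = 26846617369)
p(x) + Q = 6 + 26846617369 = 26846617375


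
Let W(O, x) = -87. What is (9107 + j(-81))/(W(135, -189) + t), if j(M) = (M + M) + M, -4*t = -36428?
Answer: 2216/2255 ≈ 0.98271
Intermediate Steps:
t = 9107 (t = -¼*(-36428) = 9107)
j(M) = 3*M (j(M) = 2*M + M = 3*M)
(9107 + j(-81))/(W(135, -189) + t) = (9107 + 3*(-81))/(-87 + 9107) = (9107 - 243)/9020 = 8864*(1/9020) = 2216/2255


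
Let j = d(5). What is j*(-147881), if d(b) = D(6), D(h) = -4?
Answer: 591524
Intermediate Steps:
d(b) = -4
j = -4
j*(-147881) = -4*(-147881) = 591524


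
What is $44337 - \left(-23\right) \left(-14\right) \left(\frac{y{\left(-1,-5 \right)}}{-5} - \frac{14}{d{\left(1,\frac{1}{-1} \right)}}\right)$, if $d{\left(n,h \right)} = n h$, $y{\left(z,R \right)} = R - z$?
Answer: $\frac{197857}{5} \approx 39571.0$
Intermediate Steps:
$d{\left(n,h \right)} = h n$
$44337 - \left(-23\right) \left(-14\right) \left(\frac{y{\left(-1,-5 \right)}}{-5} - \frac{14}{d{\left(1,\frac{1}{-1} \right)}}\right) = 44337 - \left(-23\right) \left(-14\right) \left(\frac{-5 - -1}{-5} - \frac{14}{\frac{1}{-1} \cdot 1}\right) = 44337 - 322 \left(\left(-5 + 1\right) \left(- \frac{1}{5}\right) - \frac{14}{\left(-1\right) 1}\right) = 44337 - 322 \left(\left(-4\right) \left(- \frac{1}{5}\right) - \frac{14}{-1}\right) = 44337 - 322 \left(\frac{4}{5} - -14\right) = 44337 - 322 \left(\frac{4}{5} + 14\right) = 44337 - 322 \cdot \frac{74}{5} = 44337 - \frac{23828}{5} = \frac{197857}{5}$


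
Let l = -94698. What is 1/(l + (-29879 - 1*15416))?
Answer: -1/139993 ≈ -7.1432e-6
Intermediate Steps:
1/(l + (-29879 - 1*15416)) = 1/(-94698 + (-29879 - 1*15416)) = 1/(-94698 + (-29879 - 15416)) = 1/(-94698 - 45295) = 1/(-139993) = -1/139993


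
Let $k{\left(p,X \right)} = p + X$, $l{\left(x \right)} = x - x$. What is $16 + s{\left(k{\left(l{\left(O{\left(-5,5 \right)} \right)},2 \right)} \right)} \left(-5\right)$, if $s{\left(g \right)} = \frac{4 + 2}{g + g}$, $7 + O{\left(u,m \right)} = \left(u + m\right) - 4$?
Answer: $\frac{17}{2} \approx 8.5$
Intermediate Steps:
$O{\left(u,m \right)} = -11 + m + u$ ($O{\left(u,m \right)} = -7 - \left(4 - m - u\right) = -7 + \left(-4 + m + u\right) = -11 + m + u$)
$l{\left(x \right)} = 0$
$k{\left(p,X \right)} = X + p$
$s{\left(g \right)} = \frac{3}{g}$ ($s{\left(g \right)} = \frac{6}{2 g} = 6 \frac{1}{2 g} = \frac{3}{g}$)
$16 + s{\left(k{\left(l{\left(O{\left(-5,5 \right)} \right)},2 \right)} \right)} \left(-5\right) = 16 + \frac{3}{2 + 0} \left(-5\right) = 16 + \frac{3}{2} \left(-5\right) = 16 - \frac{15}{2} = \frac{17}{2}$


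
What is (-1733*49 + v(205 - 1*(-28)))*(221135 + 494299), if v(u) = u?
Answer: -60585812856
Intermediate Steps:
(-1733*49 + v(205 - 1*(-28)))*(221135 + 494299) = (-1733*49 + (205 - 1*(-28)))*(221135 + 494299) = (-84917 + (205 + 28))*715434 = (-84917 + 233)*715434 = -84684*715434 = -60585812856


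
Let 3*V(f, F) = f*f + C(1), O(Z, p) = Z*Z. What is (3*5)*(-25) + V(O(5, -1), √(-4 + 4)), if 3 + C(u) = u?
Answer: -502/3 ≈ -167.33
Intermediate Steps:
C(u) = -3 + u
O(Z, p) = Z²
V(f, F) = -⅔ + f²/3 (V(f, F) = (f*f + (-3 + 1))/3 = (f² - 2)/3 = (-2 + f²)/3 = -⅔ + f²/3)
(3*5)*(-25) + V(O(5, -1), √(-4 + 4)) = (3*5)*(-25) + (-⅔ + (5²)²/3) = 15*(-25) + (-⅔ + (⅓)*25²) = -375 + (-⅔ + (⅓)*625) = -375 + (-⅔ + 625/3) = -375 + 623/3 = -502/3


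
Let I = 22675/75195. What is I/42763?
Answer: 4535/643112757 ≈ 7.0516e-6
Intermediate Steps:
I = 4535/15039 (I = 22675*(1/75195) = 4535/15039 ≈ 0.30155)
I/42763 = (4535/15039)/42763 = (4535/15039)*(1/42763) = 4535/643112757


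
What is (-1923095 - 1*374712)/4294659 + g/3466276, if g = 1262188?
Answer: -636041550710/3721618354971 ≈ -0.17090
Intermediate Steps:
(-1923095 - 1*374712)/4294659 + g/3466276 = (-1923095 - 1*374712)/4294659 + 1262188/3466276 = (-1923095 - 374712)*(1/4294659) + 1262188*(1/3466276) = -2297807*1/4294659 + 315547/866569 = -2297807/4294659 + 315547/866569 = -636041550710/3721618354971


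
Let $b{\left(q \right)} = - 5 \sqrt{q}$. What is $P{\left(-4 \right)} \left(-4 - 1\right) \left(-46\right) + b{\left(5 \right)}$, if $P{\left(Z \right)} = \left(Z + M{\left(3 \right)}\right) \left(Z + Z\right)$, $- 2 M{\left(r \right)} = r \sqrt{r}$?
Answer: $7360 - 5 \sqrt{5} + 2760 \sqrt{3} \approx 12129.0$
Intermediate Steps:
$M{\left(r \right)} = - \frac{r^{\frac{3}{2}}}{2}$ ($M{\left(r \right)} = - \frac{r \sqrt{r}}{2} = - \frac{r^{\frac{3}{2}}}{2}$)
$P{\left(Z \right)} = 2 Z \left(Z - \frac{3 \sqrt{3}}{2}\right)$ ($P{\left(Z \right)} = \left(Z - \frac{3^{\frac{3}{2}}}{2}\right) \left(Z + Z\right) = \left(Z - \frac{3 \sqrt{3}}{2}\right) 2 Z = 2 Z \left(Z - \frac{3 \sqrt{3}}{2}\right)$)
$P{\left(-4 \right)} \left(-4 - 1\right) \left(-46\right) + b{\left(5 \right)} = - 4 \left(- 3 \sqrt{3} + 2 \left(-4\right)\right) \left(-4 - 1\right) \left(-46\right) - 5 \sqrt{5} = - 4 \left(- 3 \sqrt{3} - 8\right) \left(\left(-5\right) \left(-46\right)\right) - 5 \sqrt{5} = - 4 \left(-8 - 3 \sqrt{3}\right) 230 - 5 \sqrt{5} = \left(32 + 12 \sqrt{3}\right) 230 - 5 \sqrt{5} = \left(7360 + 2760 \sqrt{3}\right) - 5 \sqrt{5} = 7360 - 5 \sqrt{5} + 2760 \sqrt{3}$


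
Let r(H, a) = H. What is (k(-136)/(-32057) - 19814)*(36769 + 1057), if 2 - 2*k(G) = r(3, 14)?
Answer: -24026220237835/32057 ≈ -7.4948e+8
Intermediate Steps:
k(G) = -½ (k(G) = 1 - ½*3 = 1 - 3/2 = -½)
(k(-136)/(-32057) - 19814)*(36769 + 1057) = (-½/(-32057) - 19814)*(36769 + 1057) = (-½*(-1/32057) - 19814)*37826 = (1/64114 - 19814)*37826 = -1270354795/64114*37826 = -24026220237835/32057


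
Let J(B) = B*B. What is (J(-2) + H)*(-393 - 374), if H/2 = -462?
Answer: 705640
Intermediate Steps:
J(B) = B²
H = -924 (H = 2*(-462) = -924)
(J(-2) + H)*(-393 - 374) = ((-2)² - 924)*(-393 - 374) = (4 - 924)*(-767) = -920*(-767) = 705640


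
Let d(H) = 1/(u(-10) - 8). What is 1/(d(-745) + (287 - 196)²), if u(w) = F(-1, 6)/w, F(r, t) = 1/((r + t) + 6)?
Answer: 881/7295451 ≈ 0.00012076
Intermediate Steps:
F(r, t) = 1/(6 + r + t)
u(w) = 1/(11*w) (u(w) = 1/((6 - 1 + 6)*w) = 1/(11*w))
d(H) = -110/881 (d(H) = 1/((1/11)/(-10) - 8) = 1/((1/11)*(-⅒) - 8) = 1/(-1/110 - 8) = 1/(-881/110) = -110/881)
1/(d(-745) + (287 - 196)²) = 1/(-110/881 + (287 - 196)²) = 1/(-110/881 + 91²) = 1/(-110/881 + 8281) = 1/(7295451/881) = 881/7295451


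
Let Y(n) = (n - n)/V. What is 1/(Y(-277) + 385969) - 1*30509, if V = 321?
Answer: -11775528220/385969 ≈ -30509.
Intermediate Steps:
Y(n) = 0 (Y(n) = (n - n)/321 = 0*(1/321) = 0)
1/(Y(-277) + 385969) - 1*30509 = 1/(0 + 385969) - 1*30509 = 1/385969 - 30509 = -11775528220/385969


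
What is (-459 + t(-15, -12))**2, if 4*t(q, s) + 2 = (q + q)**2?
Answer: 219961/4 ≈ 54990.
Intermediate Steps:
t(q, s) = -1/2 + q**2 (t(q, s) = -1/2 + (q + q)**2/4 = -1/2 + (2*q)**2/4 = -1/2 + (4*q**2)/4 = -1/2 + q**2)
(-459 + t(-15, -12))**2 = (-459 + (-1/2 + (-15)**2))**2 = (-459 + (-1/2 + 225))**2 = (-459 + 449/2)**2 = (-469/2)**2 = 219961/4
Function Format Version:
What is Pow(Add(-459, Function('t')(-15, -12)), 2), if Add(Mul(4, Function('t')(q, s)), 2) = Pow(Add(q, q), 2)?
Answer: Rational(219961, 4) ≈ 54990.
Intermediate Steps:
Function('t')(q, s) = Add(Rational(-1, 2), Pow(q, 2)) (Function('t')(q, s) = Add(Rational(-1, 2), Mul(Rational(1, 4), Pow(Add(q, q), 2))) = Add(Rational(-1, 2), Mul(Rational(1, 4), Pow(Mul(2, q), 2))) = Add(Rational(-1, 2), Mul(Rational(1, 4), Mul(4, Pow(q, 2)))) = Add(Rational(-1, 2), Pow(q, 2)))
Pow(Add(-459, Function('t')(-15, -12)), 2) = Pow(Add(-459, Add(Rational(-1, 2), Pow(-15, 2))), 2) = Pow(Add(-459, Add(Rational(-1, 2), 225)), 2) = Pow(Add(-459, Rational(449, 2)), 2) = Pow(Rational(-469, 2), 2) = Rational(219961, 4)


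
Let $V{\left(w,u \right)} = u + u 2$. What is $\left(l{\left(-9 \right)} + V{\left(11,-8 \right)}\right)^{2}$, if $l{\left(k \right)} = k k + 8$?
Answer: $4225$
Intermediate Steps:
$V{\left(w,u \right)} = 3 u$ ($V{\left(w,u \right)} = u + 2 u = 3 u$)
$l{\left(k \right)} = 8 + k^{2}$ ($l{\left(k \right)} = k^{2} + 8 = 8 + k^{2}$)
$\left(l{\left(-9 \right)} + V{\left(11,-8 \right)}\right)^{2} = \left(\left(8 + \left(-9\right)^{2}\right) + 3 \left(-8\right)\right)^{2} = \left(\left(8 + 81\right) - 24\right)^{2} = \left(89 - 24\right)^{2} = 65^{2} = 4225$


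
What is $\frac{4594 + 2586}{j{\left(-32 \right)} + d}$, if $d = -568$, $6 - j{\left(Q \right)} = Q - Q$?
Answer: $- \frac{3590}{281} \approx -12.776$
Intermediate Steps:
$j{\left(Q \right)} = 6$ ($j{\left(Q \right)} = 6 - \left(Q - Q\right) = 6 - 0 = 6 + 0 = 6$)
$\frac{4594 + 2586}{j{\left(-32 \right)} + d} = \frac{4594 + 2586}{6 - 568} = \frac{7180}{-562} = 7180 \left(- \frac{1}{562}\right) = - \frac{3590}{281}$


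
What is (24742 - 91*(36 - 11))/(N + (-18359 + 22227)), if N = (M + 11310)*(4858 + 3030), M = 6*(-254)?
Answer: 22467/77195836 ≈ 0.00029104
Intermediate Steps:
M = -1524
N = 77191968 (N = (-1524 + 11310)*(4858 + 3030) = 9786*7888 = 77191968)
(24742 - 91*(36 - 11))/(N + (-18359 + 22227)) = (24742 - 91*(36 - 11))/(77191968 + (-18359 + 22227)) = (24742 - 91*25)/(77191968 + 3868) = (24742 - 2275)/77195836 = 22467*(1/77195836) = 22467/77195836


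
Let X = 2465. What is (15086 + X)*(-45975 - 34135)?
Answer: -1406010610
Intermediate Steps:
(15086 + X)*(-45975 - 34135) = (15086 + 2465)*(-45975 - 34135) = 17551*(-80110) = -1406010610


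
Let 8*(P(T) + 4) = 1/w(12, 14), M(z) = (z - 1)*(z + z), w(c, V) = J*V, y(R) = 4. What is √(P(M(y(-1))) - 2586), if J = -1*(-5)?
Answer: I*√50763965/140 ≈ 50.892*I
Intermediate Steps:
J = 5
w(c, V) = 5*V
M(z) = 2*z*(-1 + z) (M(z) = (-1 + z)*(2*z) = 2*z*(-1 + z))
P(T) = -2239/560 (P(T) = -4 + 1/(8*((5*14))) = -4 + (⅛)/70 = -4 + (⅛)*(1/70) = -4 + 1/560 = -2239/560)
√(P(M(y(-1))) - 2586) = √(-2239/560 - 2586) = √(-1450399/560) = I*√50763965/140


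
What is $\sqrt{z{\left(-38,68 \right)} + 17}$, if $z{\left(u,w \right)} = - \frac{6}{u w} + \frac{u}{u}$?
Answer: $\frac{\sqrt{7512657}}{646} \approx 4.2429$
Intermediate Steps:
$z{\left(u,w \right)} = 1 - \frac{6}{u w}$ ($z{\left(u,w \right)} = - 6 \frac{1}{u w} + 1 = - \frac{6}{u w} + 1 = 1 - \frac{6}{u w}$)
$\sqrt{z{\left(-38,68 \right)} + 17} = \sqrt{\left(1 - \frac{6}{\left(-38\right) 68}\right) + 17} = \sqrt{\left(1 - \left(- \frac{3}{19}\right) \frac{1}{68}\right) + 17} = \sqrt{\left(1 + \frac{3}{1292}\right) + 17} = \sqrt{\frac{1295}{1292} + 17} = \sqrt{\frac{23259}{1292}} = \frac{\sqrt{7512657}}{646}$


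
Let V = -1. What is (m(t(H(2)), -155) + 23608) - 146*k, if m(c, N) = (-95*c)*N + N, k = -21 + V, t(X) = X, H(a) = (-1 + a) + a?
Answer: 70840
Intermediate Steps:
H(a) = -1 + 2*a
k = -22 (k = -21 - 1 = -22)
m(c, N) = N - 95*N*c (m(c, N) = -95*N*c + N = N - 95*N*c)
(m(t(H(2)), -155) + 23608) - 146*k = (-155*(1 - 95*(-1 + 2*2)) + 23608) - 146*(-22) = (-155*(1 - 95*(-1 + 4)) + 23608) + 3212 = (-155*(1 - 95*3) + 23608) + 3212 = (-155*(1 - 285) + 23608) + 3212 = (-155*(-284) + 23608) + 3212 = (44020 + 23608) + 3212 = 67628 + 3212 = 70840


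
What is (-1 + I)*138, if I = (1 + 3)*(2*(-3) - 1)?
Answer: -4002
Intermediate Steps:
I = -28 (I = 4*(-6 - 1) = 4*(-7) = -28)
(-1 + I)*138 = (-1 - 28)*138 = -29*138 = -4002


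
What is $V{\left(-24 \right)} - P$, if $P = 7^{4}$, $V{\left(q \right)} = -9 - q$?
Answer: $-2386$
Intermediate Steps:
$P = 2401$
$V{\left(-24 \right)} - P = \left(-9 - -24\right) - 2401 = \left(-9 + 24\right) - 2401 = 15 - 2401 = -2386$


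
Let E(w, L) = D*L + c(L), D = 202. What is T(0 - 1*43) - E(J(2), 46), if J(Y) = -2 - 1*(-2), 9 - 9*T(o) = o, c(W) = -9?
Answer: -83495/9 ≈ -9277.2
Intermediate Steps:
T(o) = 1 - o/9
J(Y) = 0 (J(Y) = -2 + 2 = 0)
E(w, L) = -9 + 202*L (E(w, L) = 202*L - 9 = -9 + 202*L)
T(0 - 1*43) - E(J(2), 46) = (1 - (0 - 1*43)/9) - (-9 + 202*46) = (1 - (0 - 43)/9) - (-9 + 9292) = (1 - ⅑*(-43)) - 1*9283 = (1 + 43/9) - 9283 = 52/9 - 9283 = -83495/9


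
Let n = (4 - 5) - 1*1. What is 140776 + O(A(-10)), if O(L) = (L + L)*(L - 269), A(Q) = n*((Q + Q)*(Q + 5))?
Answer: 328376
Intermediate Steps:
n = -2 (n = -1 - 1 = -2)
A(Q) = -4*Q*(5 + Q) (A(Q) = -2*(Q + Q)*(Q + 5) = -2*2*Q*(5 + Q) = -4*Q*(5 + Q))
O(L) = 2*L*(-269 + L) (O(L) = (2*L)*(-269 + L) = 2*L*(-269 + L))
140776 + O(A(-10)) = 140776 + 2*(-4*(-10)*(5 - 10))*(-269 - 4*(-10)*(5 - 10)) = 140776 + 2*(-4*(-10)*(-5))*(-269 - 4*(-10)*(-5)) = 140776 + 2*(-200)*(-269 - 200) = 140776 + 2*(-200)*(-469) = 140776 + 187600 = 328376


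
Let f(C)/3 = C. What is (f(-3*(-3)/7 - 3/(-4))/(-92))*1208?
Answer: -25821/322 ≈ -80.189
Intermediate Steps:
f(C) = 3*C
(f(-3*(-3)/7 - 3/(-4))/(-92))*1208 = ((3*(-3*(-3)/7 - 3/(-4)))/(-92))*1208 = ((3*(9*(⅐) - 3*(-¼)))*(-1/92))*1208 = ((3*(9/7 + ¾))*(-1/92))*1208 = ((3*(57/28))*(-1/92))*1208 = ((171/28)*(-1/92))*1208 = -171/2576*1208 = -25821/322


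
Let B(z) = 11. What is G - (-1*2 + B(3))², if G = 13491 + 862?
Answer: 14272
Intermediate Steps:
G = 14353
G - (-1*2 + B(3))² = 14353 - (-1*2 + 11)² = 14353 - (-2 + 11)² = 14353 - 1*9² = 14353 - 1*81 = 14353 - 81 = 14272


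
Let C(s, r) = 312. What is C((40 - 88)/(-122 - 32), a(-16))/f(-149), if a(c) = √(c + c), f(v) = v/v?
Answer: 312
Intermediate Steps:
f(v) = 1
a(c) = √2*√c (a(c) = √(2*c) = √2*√c)
C((40 - 88)/(-122 - 32), a(-16))/f(-149) = 312/1 = 312*1 = 312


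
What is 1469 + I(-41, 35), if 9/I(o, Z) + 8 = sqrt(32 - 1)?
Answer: 16135/11 - 3*sqrt(31)/11 ≈ 1465.3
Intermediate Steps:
I(o, Z) = 9/(-8 + sqrt(31)) (I(o, Z) = 9/(-8 + sqrt(32 - 1)) = 9/(-8 + sqrt(31)))
1469 + I(-41, 35) = 1469 + (-24/11 - 3*sqrt(31)/11) = 16135/11 - 3*sqrt(31)/11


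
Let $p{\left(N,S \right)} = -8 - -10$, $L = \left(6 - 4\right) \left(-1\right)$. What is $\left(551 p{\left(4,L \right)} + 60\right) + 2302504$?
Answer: $2303666$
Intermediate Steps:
$L = -2$ ($L = 2 \left(-1\right) = -2$)
$p{\left(N,S \right)} = 2$ ($p{\left(N,S \right)} = -8 + 10 = 2$)
$\left(551 p{\left(4,L \right)} + 60\right) + 2302504 = \left(551 \cdot 2 + 60\right) + 2302504 = \left(1102 + 60\right) + 2302504 = 1162 + 2302504 = 2303666$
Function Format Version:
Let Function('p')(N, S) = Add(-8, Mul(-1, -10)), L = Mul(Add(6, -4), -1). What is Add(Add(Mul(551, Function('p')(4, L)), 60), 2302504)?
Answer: 2303666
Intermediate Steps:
L = -2 (L = Mul(2, -1) = -2)
Function('p')(N, S) = 2 (Function('p')(N, S) = Add(-8, 10) = 2)
Add(Add(Mul(551, Function('p')(4, L)), 60), 2302504) = Add(Add(Mul(551, 2), 60), 2302504) = Add(Add(1102, 60), 2302504) = Add(1162, 2302504) = 2303666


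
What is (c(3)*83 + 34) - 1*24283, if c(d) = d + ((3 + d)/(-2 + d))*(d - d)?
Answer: -24000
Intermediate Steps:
c(d) = d (c(d) = d + ((3 + d)/(-2 + d))*0 = d + 0 = d)
(c(3)*83 + 34) - 1*24283 = (3*83 + 34) - 1*24283 = (249 + 34) - 24283 = 283 - 24283 = -24000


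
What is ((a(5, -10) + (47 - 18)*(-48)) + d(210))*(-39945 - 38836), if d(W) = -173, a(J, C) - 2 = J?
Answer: 122740798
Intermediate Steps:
a(J, C) = 2 + J
((a(5, -10) + (47 - 18)*(-48)) + d(210))*(-39945 - 38836) = (((2 + 5) + (47 - 18)*(-48)) - 173)*(-39945 - 38836) = ((7 + 29*(-48)) - 173)*(-78781) = ((7 - 1392) - 173)*(-78781) = (-1385 - 173)*(-78781) = -1558*(-78781) = 122740798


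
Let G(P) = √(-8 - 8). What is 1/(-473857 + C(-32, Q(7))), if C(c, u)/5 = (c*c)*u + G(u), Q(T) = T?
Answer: -438017/191858892689 - 20*I/191858892689 ≈ -2.283e-6 - 1.0424e-10*I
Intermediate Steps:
G(P) = 4*I (G(P) = √(-16) = 4*I)
C(c, u) = 20*I + 5*u*c² (C(c, u) = 5*((c*c)*u + 4*I) = 5*(c²*u + 4*I) = 5*(u*c² + 4*I) = 5*(4*I + u*c²) = 20*I + 5*u*c²)
1/(-473857 + C(-32, Q(7))) = 1/(-473857 + (20*I + 5*7*(-32)²)) = 1/(-473857 + (20*I + 5*7*1024)) = 1/(-473857 + (20*I + 35840)) = 1/(-473857 + (35840 + 20*I)) = 1/(-438017 + 20*I) = (-438017 - 20*I)/191858892689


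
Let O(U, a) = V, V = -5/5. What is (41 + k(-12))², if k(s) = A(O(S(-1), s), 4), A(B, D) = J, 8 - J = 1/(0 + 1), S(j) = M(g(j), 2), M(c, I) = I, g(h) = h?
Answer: 2304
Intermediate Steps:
S(j) = 2
V = -1 (V = -5*⅕ = -1)
J = 7 (J = 8 - 1/(0 + 1) = 8 - 1/1 = 8 - 1*1 = 8 - 1 = 7)
O(U, a) = -1
A(B, D) = 7
k(s) = 7
(41 + k(-12))² = (41 + 7)² = 48² = 2304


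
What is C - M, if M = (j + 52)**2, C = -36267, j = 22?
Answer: -41743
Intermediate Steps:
M = 5476 (M = (22 + 52)**2 = 74**2 = 5476)
C - M = -36267 - 1*5476 = -36267 - 5476 = -41743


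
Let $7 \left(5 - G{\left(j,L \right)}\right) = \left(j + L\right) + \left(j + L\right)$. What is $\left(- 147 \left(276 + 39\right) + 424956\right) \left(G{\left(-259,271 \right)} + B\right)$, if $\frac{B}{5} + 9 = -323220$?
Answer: $-611954325372$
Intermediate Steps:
$G{\left(j,L \right)} = 5 - \frac{2 L}{7} - \frac{2 j}{7}$ ($G{\left(j,L \right)} = 5 - \frac{\left(j + L\right) + \left(j + L\right)}{7} = 5 - \frac{\left(L + j\right) + \left(L + j\right)}{7} = 5 - \frac{2 L + 2 j}{7} = 5 - \left(\frac{2 L}{7} + \frac{2 j}{7}\right) = 5 - \frac{2 L}{7} - \frac{2 j}{7}$)
$B = -1616145$ ($B = -45 + 5 \left(-323220\right) = -45 - 1616100 = -1616145$)
$\left(- 147 \left(276 + 39\right) + 424956\right) \left(G{\left(-259,271 \right)} + B\right) = \left(- 147 \left(276 + 39\right) + 424956\right) \left(\left(5 - \frac{542}{7} - -74\right) - 1616145\right) = \left(\left(-147\right) 315 + 424956\right) \left(\left(5 - \frac{542}{7} + 74\right) - 1616145\right) = \left(-46305 + 424956\right) \left(\frac{11}{7} - 1616145\right) = 378651 \left(- \frac{11313004}{7}\right) = -611954325372$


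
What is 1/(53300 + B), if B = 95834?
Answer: 1/149134 ≈ 6.7054e-6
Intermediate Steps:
1/(53300 + B) = 1/(53300 + 95834) = 1/149134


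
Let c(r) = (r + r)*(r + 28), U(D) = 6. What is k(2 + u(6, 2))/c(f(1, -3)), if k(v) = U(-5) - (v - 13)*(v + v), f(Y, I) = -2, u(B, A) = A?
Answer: -3/4 ≈ -0.75000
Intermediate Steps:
c(r) = 2*r*(28 + r) (c(r) = (2*r)*(28 + r) = 2*r*(28 + r))
k(v) = 6 - 2*v*(-13 + v) (k(v) = 6 - (v - 13)*(v + v) = 6 - (-13 + v)*2*v = 6 - 2*v*(-13 + v))
k(2 + u(6, 2))/c(f(1, -3)) = (6 - 2*(2 + 2)**2 + 26*(2 + 2))/((2*(-2)*(28 - 2))) = (6 - 2*4**2 + 26*4)/((2*(-2)*26)) = (6 - 2*16 + 104)/(-104) = (6 - 32 + 104)*(-1/104) = 78*(-1/104) = -3/4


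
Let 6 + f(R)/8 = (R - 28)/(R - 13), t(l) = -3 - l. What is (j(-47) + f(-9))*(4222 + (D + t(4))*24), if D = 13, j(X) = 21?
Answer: -650534/11 ≈ -59139.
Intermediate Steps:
f(R) = -48 + 8*(-28 + R)/(-13 + R) (f(R) = -48 + 8*((R - 28)/(R - 13)) = -48 + 8*((-28 + R)/(-13 + R)) = -48 + 8*(-28 + R)/(-13 + R))
(j(-47) + f(-9))*(4222 + (D + t(4))*24) = (21 + 40*(10 - 1*(-9))/(-13 - 9))*(4222 + (13 + (-3 - 1*4))*24) = (21 + 40*(10 + 9)/(-22))*(4222 + (13 + (-3 - 4))*24) = (21 + 40*(-1/22)*19)*(4222 + (13 - 7)*24) = (21 - 380/11)*(4222 + 6*24) = -149*(4222 + 144)/11 = -149/11*4366 = -650534/11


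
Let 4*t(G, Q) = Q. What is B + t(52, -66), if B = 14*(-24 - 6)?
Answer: -873/2 ≈ -436.50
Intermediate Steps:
t(G, Q) = Q/4
B = -420 (B = 14*(-30) = -420)
B + t(52, -66) = -420 + (¼)*(-66) = -420 - 33/2 = -873/2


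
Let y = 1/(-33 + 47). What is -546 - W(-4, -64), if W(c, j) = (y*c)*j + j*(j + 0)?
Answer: -32622/7 ≈ -4660.3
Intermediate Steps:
y = 1/14 ≈ 0.071429
W(c, j) = j² + c*j/14 (W(c, j) = (c/14)*j + j*(j + 0) = c*j/14 + j*j = c*j/14 + j² = j² + c*j/14)
-546 - W(-4, -64) = -546 - (-64)*(-4 + 14*(-64))/14 = -546 - (-64)*(-4 - 896)/14 = -546 - (-64)*(-900)/14 = -546 - 1*28800/7 = -546 - 28800/7 = -32622/7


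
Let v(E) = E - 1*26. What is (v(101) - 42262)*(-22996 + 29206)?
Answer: -261981270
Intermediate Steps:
v(E) = -26 + E (v(E) = E - 26 = -26 + E)
(v(101) - 42262)*(-22996 + 29206) = ((-26 + 101) - 42262)*(-22996 + 29206) = (75 - 42262)*6210 = -42187*6210 = -261981270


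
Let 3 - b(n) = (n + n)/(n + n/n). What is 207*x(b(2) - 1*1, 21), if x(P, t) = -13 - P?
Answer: -2829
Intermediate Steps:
b(n) = 3 - 2*n/(1 + n) (b(n) = 3 - (n + n)/(n + n/n) = 3 - 2*n/(n + 1) = 3 - 2*n/(1 + n))
207*x(b(2) - 1*1, 21) = 207*(-13 - ((3 + 2)/(1 + 2) - 1*1)) = 207*(-13 - (5/3 - 1)) = 207*(-13 - 1*⅔) = 207*(-13 - ⅔) = 207*(-41/3) = -2829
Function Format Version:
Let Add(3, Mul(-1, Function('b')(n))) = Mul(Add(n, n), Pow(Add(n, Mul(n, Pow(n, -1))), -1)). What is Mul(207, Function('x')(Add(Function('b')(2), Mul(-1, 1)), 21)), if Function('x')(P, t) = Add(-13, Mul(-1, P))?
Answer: -2829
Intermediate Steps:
Function('b')(n) = Add(3, Mul(-2, n, Pow(Add(1, n), -1))) (Function('b')(n) = Add(3, Mul(-1, Mul(Add(n, n), Pow(Add(n, Mul(n, Pow(n, -1))), -1)))) = Add(3, Mul(-1, Mul(Mul(2, n), Pow(Add(n, 1), -1)))) = Add(3, Mul(-1, Mul(Mul(2, n), Pow(Add(1, n), -1)))) = Add(3, Mul(-1, Mul(2, n, Pow(Add(1, n), -1)))) = Add(3, Mul(-2, n, Pow(Add(1, n), -1))))
Mul(207, Function('x')(Add(Function('b')(2), Mul(-1, 1)), 21)) = Mul(207, Add(-13, Mul(-1, Add(Mul(Pow(Add(1, 2), -1), Add(3, 2)), Mul(-1, 1))))) = Mul(207, Add(-13, Mul(-1, Add(Mul(Pow(3, -1), 5), -1)))) = Mul(207, Add(-13, Mul(-1, Add(Mul(Rational(1, 3), 5), -1)))) = Mul(207, Add(-13, Mul(-1, Add(Rational(5, 3), -1)))) = Mul(207, Add(-13, Mul(-1, Rational(2, 3)))) = Mul(207, Add(-13, Rational(-2, 3))) = Mul(207, Rational(-41, 3)) = -2829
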